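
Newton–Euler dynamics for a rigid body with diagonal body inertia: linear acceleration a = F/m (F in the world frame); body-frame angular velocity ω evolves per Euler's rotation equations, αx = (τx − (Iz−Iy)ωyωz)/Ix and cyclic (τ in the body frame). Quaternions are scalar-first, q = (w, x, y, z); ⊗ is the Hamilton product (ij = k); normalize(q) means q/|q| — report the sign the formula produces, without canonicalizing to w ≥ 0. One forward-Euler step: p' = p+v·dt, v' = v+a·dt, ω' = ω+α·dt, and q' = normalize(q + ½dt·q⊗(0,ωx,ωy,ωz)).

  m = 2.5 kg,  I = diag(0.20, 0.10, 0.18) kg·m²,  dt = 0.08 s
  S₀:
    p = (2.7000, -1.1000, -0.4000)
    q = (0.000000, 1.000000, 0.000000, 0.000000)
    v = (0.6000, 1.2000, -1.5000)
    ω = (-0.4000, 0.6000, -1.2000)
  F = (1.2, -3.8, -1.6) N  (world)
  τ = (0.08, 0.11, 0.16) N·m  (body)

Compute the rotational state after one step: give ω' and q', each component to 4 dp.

precession coupling ω×(Iω) = (-0.0576, 0.0096, 0.0240)
α = I⁻¹(τ − ω×Iω) = (0.6880, 1.0040, 0.7556)
ω + α·dt = (-0.3450, 0.6803, -1.1396)
q⊗(0,ω) = (0.4000000, 0.0000000, 1.2000000, 0.6000000)
q + ½dt·q⊗(0,ω), renormalized = (0.0160, 0.9984, 0.0479, 0.0240)

ω' = (-0.3450, 0.6803, -1.1396)
q' = (0.0160, 0.9984, 0.0479, 0.0240)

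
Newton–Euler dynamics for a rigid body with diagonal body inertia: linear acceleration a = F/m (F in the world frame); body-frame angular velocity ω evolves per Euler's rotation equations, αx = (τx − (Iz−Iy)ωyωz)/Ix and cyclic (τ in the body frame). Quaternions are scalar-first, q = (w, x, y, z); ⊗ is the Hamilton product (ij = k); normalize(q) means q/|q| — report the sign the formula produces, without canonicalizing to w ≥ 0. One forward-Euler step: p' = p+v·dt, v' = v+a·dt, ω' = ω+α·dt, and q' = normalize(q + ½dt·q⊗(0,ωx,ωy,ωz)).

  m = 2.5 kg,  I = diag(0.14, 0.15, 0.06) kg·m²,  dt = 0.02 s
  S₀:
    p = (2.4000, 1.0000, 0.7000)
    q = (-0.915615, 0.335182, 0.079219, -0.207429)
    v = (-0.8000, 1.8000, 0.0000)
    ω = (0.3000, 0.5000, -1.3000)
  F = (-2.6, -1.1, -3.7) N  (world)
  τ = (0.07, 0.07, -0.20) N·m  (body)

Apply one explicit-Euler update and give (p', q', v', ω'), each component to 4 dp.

p' = (2.3840, 1.0360, 0.7000)
q' = (-0.9196, 0.3324, 0.0784, -0.1941)
v' = (-0.8208, 1.7912, -0.0296)
ω' = (0.3016, 0.5135, -1.3672)

gyro term ω×Iω = (0.0585, -0.0312, 0.0015)
α = I⁻¹(τ − ω×Iω) = (0.0821, 0.6747, -3.3583)
ω' = ω + α·dt = (0.3016, 0.5135, -1.3672)
2q̇ = q⊗(0,ω) = (-0.4098218, -0.2739547, -0.0842996, 1.3341248)
updated quaternion q' = (-0.9196, 0.3324, 0.0784, -0.1941)
a = (-1.0400, -0.4400, -1.4800)
new position p' = (2.3840, 1.0360, 0.7000)
v + (F/m)dt = (-0.8208, 1.7912, -0.0296)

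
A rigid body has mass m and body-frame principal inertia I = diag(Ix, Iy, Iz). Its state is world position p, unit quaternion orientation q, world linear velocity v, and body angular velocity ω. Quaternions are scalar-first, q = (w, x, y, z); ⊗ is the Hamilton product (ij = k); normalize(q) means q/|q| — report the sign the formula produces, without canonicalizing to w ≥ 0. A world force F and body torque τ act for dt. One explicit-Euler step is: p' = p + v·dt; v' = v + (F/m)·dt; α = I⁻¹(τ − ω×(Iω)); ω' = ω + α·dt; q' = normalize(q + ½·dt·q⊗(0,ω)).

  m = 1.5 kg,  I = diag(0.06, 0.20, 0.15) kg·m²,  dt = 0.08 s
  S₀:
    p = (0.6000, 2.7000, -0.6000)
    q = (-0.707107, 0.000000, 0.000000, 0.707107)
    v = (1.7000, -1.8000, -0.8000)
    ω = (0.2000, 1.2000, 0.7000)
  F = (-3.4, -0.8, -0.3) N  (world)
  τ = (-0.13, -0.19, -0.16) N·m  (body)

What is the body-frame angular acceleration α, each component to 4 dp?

α = (-1.4667, -0.8870, -1.2907)

precession coupling ω×(Iω) = (-0.0420, -0.0126, 0.0336)
angular accel α = (-1.4667, -0.8870, -1.2907)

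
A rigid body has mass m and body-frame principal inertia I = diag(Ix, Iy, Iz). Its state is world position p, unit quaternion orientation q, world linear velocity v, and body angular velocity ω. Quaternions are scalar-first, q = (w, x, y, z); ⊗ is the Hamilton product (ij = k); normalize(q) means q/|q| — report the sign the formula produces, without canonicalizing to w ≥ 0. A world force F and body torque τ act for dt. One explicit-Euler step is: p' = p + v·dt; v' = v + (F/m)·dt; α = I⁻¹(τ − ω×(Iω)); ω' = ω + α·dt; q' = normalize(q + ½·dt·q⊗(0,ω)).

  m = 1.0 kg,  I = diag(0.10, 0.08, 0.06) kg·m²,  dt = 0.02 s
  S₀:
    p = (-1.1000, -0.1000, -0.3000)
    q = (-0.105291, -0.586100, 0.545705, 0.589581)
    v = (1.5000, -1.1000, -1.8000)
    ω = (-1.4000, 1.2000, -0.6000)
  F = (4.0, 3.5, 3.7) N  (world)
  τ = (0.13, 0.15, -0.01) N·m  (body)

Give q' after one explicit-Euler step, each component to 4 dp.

2q̇ = q⊗(0,ω) = (-1.1216374, -0.8875128, -1.3034226, 0.1238416)
q' = normalize(q + ½dt·q⊗(0,ω)) = (-0.1165, -0.5949, 0.5326, 0.5907)

q' = (-0.1165, -0.5949, 0.5326, 0.5907)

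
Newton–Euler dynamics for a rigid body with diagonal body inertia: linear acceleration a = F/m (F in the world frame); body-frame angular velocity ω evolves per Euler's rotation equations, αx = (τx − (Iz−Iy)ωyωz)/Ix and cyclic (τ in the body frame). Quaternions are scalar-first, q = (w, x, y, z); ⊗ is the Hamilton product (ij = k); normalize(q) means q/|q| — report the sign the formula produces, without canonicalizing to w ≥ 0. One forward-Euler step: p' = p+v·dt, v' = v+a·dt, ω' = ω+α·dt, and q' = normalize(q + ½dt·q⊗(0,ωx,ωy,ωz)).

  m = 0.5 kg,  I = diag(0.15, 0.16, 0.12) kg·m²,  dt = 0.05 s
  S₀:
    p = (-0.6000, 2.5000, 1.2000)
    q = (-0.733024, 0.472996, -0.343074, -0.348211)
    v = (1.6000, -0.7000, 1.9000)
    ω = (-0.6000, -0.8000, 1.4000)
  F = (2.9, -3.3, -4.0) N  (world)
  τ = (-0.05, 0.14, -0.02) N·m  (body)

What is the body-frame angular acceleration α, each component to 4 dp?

α = (-0.6320, 1.0325, -0.2067)

gyro term ω×Iω = (0.0448, -0.0252, 0.0048)
α = I⁻¹(τ − ω×Iω) = (-0.6320, 1.0325, -0.2067)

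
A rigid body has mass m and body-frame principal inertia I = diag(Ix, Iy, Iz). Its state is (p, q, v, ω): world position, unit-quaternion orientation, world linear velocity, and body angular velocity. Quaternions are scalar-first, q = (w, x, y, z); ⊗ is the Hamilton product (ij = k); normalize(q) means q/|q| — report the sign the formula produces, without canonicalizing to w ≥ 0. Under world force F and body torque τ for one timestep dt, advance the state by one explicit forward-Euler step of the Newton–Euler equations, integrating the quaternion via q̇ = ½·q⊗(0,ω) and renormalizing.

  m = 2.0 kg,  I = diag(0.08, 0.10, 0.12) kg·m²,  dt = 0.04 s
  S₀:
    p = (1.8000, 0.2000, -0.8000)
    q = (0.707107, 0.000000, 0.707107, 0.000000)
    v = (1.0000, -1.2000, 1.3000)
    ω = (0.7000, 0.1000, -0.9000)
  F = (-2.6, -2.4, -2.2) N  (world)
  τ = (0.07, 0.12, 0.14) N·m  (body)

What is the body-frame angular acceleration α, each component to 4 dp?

α = (0.8975, 0.9480, 1.1550)

gyro term ω×Iω = (-0.0018, 0.0252, 0.0014)
(τ − ω×Iω)/I = (0.8975, 0.9480, 1.1550)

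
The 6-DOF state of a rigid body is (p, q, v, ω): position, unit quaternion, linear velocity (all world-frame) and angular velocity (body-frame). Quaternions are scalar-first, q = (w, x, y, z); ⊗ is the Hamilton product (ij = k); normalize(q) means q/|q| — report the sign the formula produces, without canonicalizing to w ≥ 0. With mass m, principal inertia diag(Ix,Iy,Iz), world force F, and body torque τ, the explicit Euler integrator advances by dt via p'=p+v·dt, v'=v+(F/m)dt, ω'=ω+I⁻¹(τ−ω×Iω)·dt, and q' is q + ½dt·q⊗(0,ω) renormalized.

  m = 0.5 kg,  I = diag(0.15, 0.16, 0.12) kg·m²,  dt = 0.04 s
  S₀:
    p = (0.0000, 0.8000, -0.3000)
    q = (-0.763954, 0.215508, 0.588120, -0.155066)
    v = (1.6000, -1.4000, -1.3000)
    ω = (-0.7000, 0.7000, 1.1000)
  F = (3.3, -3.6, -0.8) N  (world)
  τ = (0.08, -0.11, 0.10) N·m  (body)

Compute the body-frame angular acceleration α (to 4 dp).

α = (0.7387, -0.5431, 0.8742)

ω×(Iω) gyroscopic = (-0.0308, -0.0231, -0.0049)
angular accel α = (0.7387, -0.5431, 0.8742)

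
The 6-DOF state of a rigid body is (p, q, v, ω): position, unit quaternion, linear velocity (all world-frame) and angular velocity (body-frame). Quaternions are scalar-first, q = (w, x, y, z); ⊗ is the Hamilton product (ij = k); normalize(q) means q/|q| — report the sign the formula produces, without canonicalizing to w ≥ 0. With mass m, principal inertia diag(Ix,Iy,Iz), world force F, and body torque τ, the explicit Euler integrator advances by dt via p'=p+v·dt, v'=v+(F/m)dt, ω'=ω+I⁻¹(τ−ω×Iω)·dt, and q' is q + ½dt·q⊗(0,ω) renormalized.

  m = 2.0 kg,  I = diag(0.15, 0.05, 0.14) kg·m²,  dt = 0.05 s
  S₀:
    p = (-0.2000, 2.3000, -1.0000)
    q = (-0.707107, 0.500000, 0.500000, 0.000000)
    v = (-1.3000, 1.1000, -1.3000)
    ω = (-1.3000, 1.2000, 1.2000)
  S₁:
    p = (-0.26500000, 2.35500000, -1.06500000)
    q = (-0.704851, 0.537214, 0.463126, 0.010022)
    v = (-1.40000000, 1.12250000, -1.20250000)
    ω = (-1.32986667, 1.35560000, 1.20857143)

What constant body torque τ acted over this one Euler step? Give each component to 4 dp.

τ = (0.0400, 0.1400, 0.1800)

Δω = ω₁−ω₀ = (-0.02986667, 0.15560000, 0.00857143)
precession coupling = (0.1296, -0.0156, 0.1560)
applied torque τ = (0.0400, 0.1400, 0.1800)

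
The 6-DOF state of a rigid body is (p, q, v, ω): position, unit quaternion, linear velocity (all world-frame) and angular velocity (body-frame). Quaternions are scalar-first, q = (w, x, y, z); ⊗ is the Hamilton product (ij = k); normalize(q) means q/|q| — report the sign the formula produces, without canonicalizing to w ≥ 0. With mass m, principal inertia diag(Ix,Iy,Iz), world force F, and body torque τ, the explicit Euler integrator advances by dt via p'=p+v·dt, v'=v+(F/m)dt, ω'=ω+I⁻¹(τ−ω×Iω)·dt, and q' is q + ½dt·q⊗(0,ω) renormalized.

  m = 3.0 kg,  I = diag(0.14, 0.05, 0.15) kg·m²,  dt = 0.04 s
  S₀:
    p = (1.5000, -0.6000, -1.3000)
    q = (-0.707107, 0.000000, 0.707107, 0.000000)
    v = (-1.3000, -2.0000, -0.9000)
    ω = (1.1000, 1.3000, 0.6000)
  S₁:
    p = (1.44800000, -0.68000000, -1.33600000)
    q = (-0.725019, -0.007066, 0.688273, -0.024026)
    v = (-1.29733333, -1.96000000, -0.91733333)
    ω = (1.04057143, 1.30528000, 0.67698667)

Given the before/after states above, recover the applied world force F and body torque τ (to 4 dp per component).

Δω = ω₁−ω₀ = (-0.05942857, 0.00528000, 0.07698667)
applied torque τ = (-0.1300, 0.0000, 0.1600)
velocity change Δv = (0.00266667, 0.04000000, -0.01733333)
F = m·Δv/dt = (0.2000, 3.0000, -1.3000)

F = (0.2000, 3.0000, -1.3000)
τ = (-0.1300, 0.0000, 0.1600)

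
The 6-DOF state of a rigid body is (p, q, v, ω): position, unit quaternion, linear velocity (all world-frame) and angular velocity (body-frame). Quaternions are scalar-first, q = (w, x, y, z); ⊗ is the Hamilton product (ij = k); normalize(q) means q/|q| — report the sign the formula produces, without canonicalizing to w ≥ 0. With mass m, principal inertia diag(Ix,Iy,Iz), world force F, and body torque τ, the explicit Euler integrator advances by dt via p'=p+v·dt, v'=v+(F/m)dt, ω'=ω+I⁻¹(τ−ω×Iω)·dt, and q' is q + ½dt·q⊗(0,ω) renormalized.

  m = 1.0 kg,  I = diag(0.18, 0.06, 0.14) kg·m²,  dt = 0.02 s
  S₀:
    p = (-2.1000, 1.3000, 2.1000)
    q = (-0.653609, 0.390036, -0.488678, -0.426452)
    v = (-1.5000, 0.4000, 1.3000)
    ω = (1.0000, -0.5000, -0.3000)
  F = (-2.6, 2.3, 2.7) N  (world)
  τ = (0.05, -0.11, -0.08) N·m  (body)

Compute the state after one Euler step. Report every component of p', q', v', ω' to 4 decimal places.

p' = (-2.1300, 1.3080, 2.1260)
q' = (-0.6612, 0.3828, -0.4885, -0.4215)
v' = (-1.5520, 0.4460, 1.3540)
ω' = (1.0042, -0.5327, -0.3200)

ω×(Iω) gyroscopic = (0.0120, -0.0120, 0.0600)
α = I⁻¹(τ − ω×Iω) = (0.2111, -1.6333, -1.0000)
ω + α·dt = (1.0042, -0.5327, -0.3200)
Hamilton product q⊗(0,ω) = (-0.7623106, -0.7202316, 0.0173633, 0.4897427)
q + ½dt·q⊗(0,ω), renormalized = (-0.6612, 0.3828, -0.4885, -0.4215)
a = (-2.6000, 2.3000, 2.7000)
p' = p + v·dt = (-2.1300, 1.3080, 2.1260)
v' = v + a·dt = (-1.5520, 0.4460, 1.3540)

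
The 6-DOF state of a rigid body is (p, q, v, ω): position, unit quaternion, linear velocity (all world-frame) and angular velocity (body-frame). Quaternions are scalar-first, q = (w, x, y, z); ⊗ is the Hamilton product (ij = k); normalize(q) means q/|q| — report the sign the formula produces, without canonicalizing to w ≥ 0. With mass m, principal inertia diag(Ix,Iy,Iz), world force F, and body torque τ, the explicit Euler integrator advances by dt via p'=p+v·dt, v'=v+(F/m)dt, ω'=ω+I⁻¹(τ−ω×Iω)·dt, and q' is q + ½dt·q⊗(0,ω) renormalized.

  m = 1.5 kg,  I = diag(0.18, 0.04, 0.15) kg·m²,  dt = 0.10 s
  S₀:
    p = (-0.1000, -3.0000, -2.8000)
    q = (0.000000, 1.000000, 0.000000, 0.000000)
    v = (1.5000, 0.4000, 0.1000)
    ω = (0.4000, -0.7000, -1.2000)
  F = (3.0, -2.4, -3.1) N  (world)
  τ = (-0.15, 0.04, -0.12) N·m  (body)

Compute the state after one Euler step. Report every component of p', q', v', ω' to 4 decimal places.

gyro term ω×Iω = (0.0924, -0.0144, 0.0392)
angular accel α = (-1.3467, 1.3600, -1.0613)
ω + α·dt = (0.2653, -0.5640, -1.3061)
q⊗(0,ω) = (-0.4000000, 0.0000000, 1.2000000, -0.7000000)
q + ½dt·q⊗(0,ω), renormalized = (-0.0199, 0.9974, 0.0598, -0.0349)
linear accel F/m = (2.0000, -1.6000, -2.0667)
new position p' = (0.0500, -2.9600, -2.7900)
v' = v + a·dt = (1.7000, 0.2400, -0.1067)

p' = (0.0500, -2.9600, -2.7900)
q' = (-0.0199, 0.9974, 0.0598, -0.0349)
v' = (1.7000, 0.2400, -0.1067)
ω' = (0.2653, -0.5640, -1.3061)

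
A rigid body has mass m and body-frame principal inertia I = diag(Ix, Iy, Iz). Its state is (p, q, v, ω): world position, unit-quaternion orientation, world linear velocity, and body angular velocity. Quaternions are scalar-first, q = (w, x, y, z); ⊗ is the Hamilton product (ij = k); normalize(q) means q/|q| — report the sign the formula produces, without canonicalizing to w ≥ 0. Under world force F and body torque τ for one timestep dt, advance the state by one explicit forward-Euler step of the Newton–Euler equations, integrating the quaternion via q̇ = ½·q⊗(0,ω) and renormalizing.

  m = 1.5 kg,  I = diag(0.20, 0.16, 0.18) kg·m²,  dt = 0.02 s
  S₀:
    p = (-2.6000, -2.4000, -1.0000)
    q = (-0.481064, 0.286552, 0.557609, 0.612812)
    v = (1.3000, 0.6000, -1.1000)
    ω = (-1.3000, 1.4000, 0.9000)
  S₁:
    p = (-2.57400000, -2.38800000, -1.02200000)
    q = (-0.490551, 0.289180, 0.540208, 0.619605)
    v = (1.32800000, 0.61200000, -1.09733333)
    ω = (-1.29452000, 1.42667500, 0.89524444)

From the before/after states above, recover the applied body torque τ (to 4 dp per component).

rate change Δω = (0.00548000, 0.02667500, -0.00475556)
applied torque τ = (0.0800, 0.1900, 0.0300)

τ = (0.0800, 0.1900, 0.0300)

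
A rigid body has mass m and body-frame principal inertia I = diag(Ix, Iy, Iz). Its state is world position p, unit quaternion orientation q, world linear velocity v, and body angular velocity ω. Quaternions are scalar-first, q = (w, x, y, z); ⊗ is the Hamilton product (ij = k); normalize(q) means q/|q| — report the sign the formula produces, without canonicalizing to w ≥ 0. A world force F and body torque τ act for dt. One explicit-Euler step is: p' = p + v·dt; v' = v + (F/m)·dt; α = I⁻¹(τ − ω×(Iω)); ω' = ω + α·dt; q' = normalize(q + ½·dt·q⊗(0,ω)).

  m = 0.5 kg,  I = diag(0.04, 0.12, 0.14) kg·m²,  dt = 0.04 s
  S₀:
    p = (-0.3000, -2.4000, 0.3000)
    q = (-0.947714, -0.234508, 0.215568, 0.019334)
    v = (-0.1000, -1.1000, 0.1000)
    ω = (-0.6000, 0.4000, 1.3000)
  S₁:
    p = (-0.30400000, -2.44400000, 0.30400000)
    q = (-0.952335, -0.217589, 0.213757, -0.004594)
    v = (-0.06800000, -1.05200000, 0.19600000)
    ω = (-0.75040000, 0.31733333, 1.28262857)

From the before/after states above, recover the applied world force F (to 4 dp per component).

F = (0.4000, 0.6000, 1.2000)

v₁ − v₀ = (0.03200000, 0.04800000, 0.09600000)
m·(v₁−v₀)/dt = (0.4000, 0.6000, 1.2000)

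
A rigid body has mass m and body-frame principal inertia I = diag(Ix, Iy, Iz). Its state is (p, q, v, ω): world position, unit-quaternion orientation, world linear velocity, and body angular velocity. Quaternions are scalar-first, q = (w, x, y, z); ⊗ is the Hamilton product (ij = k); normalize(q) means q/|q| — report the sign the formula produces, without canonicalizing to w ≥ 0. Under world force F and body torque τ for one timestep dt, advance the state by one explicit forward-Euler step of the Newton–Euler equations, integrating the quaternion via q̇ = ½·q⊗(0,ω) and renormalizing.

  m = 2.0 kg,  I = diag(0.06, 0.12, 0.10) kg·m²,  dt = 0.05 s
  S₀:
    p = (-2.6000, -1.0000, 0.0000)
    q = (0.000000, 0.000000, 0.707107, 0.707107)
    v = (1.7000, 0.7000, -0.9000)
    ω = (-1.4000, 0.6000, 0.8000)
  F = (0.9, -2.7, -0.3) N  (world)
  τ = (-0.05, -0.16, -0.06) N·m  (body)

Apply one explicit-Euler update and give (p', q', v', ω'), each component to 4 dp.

angular accel α = (-0.6733, -1.7067, -0.0960)
ω + α·dt = (-1.4337, 0.5147, 0.7952)
q⊗(0,ω) = (-0.9899498, 0.1414214, -0.9899498, 0.9899498)
q + ½dt·q⊗(0,ω), renormalized = (-0.0247, 0.0035, 0.6817, 0.7312)
linear accel F/m = (0.4500, -1.3500, -0.1500)
p' = p + v·dt = (-2.5150, -0.9650, -0.0450)
v + (F/m)dt = (1.7225, 0.6325, -0.9075)

p' = (-2.5150, -0.9650, -0.0450)
q' = (-0.0247, 0.0035, 0.6817, 0.7312)
v' = (1.7225, 0.6325, -0.9075)
ω' = (-1.4337, 0.5147, 0.7952)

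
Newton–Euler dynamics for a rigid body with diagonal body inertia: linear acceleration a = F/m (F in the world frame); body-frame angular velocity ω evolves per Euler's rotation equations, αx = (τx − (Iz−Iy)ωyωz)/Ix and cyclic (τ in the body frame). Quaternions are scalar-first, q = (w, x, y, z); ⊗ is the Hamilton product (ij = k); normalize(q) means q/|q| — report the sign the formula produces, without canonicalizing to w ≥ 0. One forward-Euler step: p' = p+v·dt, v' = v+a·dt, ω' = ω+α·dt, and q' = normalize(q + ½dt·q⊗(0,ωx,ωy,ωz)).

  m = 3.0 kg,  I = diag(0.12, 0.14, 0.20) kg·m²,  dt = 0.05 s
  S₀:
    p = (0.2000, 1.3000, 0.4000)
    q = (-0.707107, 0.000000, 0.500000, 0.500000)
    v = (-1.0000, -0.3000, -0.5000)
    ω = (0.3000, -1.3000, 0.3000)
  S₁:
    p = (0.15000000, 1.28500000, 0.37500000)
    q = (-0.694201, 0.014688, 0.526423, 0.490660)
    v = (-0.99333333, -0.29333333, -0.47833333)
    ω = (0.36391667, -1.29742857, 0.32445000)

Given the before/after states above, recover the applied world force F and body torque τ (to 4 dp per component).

F = (0.4000, 0.4000, 1.3000)
τ = (0.1300, 0.0000, 0.0900)

ω₁ − ω₀ = (0.06391667, 0.00257143, 0.02445000)
applied torque τ = (0.1300, 0.0000, 0.0900)
v₁ − v₀ = (0.00666667, 0.00666667, 0.02166667)
F = m·Δv/dt = (0.4000, 0.4000, 1.3000)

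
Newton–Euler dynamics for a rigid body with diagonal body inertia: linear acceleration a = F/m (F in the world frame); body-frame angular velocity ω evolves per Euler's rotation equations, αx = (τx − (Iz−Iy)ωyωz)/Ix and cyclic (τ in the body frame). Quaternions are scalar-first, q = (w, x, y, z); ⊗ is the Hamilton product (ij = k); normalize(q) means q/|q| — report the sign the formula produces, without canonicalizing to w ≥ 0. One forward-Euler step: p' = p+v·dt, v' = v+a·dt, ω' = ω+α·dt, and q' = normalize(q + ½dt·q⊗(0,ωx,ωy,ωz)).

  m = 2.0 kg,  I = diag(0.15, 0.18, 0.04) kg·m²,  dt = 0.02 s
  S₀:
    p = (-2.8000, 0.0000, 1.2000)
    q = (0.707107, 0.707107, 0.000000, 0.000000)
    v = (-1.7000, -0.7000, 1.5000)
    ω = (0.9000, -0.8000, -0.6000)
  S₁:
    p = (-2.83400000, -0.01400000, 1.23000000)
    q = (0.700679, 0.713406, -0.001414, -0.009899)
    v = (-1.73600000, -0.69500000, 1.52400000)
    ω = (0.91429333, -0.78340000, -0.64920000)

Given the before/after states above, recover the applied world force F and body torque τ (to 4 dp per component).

F = (-3.6000, 0.5000, 2.4000)
τ = (0.0400, 0.0900, -0.1200)

ω₁ − ω₀ = (0.01429333, 0.01660000, -0.04920000)
I·α + gyro = (0.0400, 0.0900, -0.1200)
v₁ − v₀ = (-0.03600000, 0.00500000, 0.02400000)
m·(v₁−v₀)/dt = (-3.6000, 0.5000, 2.4000)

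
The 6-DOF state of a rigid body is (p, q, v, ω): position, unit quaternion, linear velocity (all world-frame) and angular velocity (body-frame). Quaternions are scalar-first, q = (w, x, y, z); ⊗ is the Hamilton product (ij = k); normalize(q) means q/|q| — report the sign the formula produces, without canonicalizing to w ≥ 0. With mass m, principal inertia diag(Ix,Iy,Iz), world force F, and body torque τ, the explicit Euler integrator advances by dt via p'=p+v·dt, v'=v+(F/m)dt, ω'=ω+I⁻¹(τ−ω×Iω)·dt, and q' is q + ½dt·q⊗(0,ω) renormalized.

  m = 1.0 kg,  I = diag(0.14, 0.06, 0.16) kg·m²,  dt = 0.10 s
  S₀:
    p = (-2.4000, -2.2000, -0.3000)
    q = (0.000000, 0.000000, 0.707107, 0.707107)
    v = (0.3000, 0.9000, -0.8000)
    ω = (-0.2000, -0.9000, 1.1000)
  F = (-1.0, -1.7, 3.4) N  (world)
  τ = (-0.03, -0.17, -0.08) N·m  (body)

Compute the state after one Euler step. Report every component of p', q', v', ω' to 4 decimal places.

p' = (-2.3700, -2.1100, -0.3800)
q' = (-0.0071, 0.0705, 0.6982, 0.7123)
v' = (0.2000, 0.7300, -0.4600)
ω' = (-0.1507, -1.1907, 1.0590)

gyro term ω×Iω = (-0.0990, 0.0044, -0.0144)
(τ − ω×Iω)/I = (0.4929, -2.9067, -0.4100)
ω' = ω + α·dt = (-0.1507, -1.1907, 1.0590)
Hamilton product q⊗(0,ω) = (-0.1414214, 1.4142140, -0.1414214, 0.1414214)
q + ½dt·q⊗(0,ω), renormalized = (-0.0071, 0.0705, 0.6982, 0.7123)
linear accel F/m = (-1.0000, -1.7000, 3.4000)
new position p' = (-2.3700, -2.1100, -0.3800)
v' = v + a·dt = (0.2000, 0.7300, -0.4600)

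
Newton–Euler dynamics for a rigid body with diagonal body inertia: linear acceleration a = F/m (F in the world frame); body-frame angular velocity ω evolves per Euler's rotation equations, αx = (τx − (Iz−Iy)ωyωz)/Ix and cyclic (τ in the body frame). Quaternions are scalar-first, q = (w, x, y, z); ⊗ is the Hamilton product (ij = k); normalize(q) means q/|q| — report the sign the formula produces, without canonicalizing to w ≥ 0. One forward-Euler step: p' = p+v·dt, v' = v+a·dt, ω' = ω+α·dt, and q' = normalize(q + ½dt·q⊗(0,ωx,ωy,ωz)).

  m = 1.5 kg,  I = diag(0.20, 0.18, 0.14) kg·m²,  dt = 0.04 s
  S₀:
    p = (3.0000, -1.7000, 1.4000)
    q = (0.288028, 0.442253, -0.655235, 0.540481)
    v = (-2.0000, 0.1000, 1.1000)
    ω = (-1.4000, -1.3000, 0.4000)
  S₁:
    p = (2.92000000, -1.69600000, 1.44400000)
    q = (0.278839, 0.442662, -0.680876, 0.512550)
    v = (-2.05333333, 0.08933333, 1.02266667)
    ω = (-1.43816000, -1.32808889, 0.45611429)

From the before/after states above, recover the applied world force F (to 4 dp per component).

v₁ − v₀ = (-0.05333333, -0.01066667, -0.07733333)
F = m·Δv/dt = (-2.0000, -0.4000, -2.9000)

F = (-2.0000, -0.4000, -2.9000)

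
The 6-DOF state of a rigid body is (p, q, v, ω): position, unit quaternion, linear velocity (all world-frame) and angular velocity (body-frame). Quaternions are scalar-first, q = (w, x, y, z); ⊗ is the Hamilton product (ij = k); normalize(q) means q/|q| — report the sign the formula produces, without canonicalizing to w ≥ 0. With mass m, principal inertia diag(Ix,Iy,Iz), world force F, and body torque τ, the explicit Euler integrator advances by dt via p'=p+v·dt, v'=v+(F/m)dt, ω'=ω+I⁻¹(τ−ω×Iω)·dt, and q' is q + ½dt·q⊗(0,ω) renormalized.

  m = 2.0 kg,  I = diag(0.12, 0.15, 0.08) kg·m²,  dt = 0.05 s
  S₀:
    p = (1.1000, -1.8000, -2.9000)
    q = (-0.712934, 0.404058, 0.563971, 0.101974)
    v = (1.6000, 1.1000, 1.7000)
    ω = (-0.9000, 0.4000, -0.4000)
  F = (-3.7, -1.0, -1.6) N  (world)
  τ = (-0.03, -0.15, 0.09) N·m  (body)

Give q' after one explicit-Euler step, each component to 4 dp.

2q̇ = q⊗(0,ω) = (0.1788534, 0.3752626, -0.2153270, 0.9543707)
q + ½dt·q⊗(0,ω), renormalized = (-0.7082, 0.4133, 0.5584, 0.1258)

q' = (-0.7082, 0.4133, 0.5584, 0.1258)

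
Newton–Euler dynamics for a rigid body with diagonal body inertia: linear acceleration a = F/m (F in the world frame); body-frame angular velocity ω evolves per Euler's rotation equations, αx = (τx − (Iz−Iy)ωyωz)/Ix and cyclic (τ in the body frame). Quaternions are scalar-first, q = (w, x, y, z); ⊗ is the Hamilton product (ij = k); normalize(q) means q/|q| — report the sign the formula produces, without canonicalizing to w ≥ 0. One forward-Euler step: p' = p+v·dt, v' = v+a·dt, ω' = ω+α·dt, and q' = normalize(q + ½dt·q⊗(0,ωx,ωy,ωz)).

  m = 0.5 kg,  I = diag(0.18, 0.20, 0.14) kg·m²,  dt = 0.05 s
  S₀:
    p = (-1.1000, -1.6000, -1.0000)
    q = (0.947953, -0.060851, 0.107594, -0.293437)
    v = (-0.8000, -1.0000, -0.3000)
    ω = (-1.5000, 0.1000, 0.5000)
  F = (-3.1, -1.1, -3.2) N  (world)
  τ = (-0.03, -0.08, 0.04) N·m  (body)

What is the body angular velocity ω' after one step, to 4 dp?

gyro term ω×Iω = (-0.0030, -0.0300, -0.0030)
angular accel α = (-0.1500, -0.2500, 0.3071)
new body rate ω' = (-1.5075, 0.0875, 0.5154)

ω' = (-1.5075, 0.0875, 0.5154)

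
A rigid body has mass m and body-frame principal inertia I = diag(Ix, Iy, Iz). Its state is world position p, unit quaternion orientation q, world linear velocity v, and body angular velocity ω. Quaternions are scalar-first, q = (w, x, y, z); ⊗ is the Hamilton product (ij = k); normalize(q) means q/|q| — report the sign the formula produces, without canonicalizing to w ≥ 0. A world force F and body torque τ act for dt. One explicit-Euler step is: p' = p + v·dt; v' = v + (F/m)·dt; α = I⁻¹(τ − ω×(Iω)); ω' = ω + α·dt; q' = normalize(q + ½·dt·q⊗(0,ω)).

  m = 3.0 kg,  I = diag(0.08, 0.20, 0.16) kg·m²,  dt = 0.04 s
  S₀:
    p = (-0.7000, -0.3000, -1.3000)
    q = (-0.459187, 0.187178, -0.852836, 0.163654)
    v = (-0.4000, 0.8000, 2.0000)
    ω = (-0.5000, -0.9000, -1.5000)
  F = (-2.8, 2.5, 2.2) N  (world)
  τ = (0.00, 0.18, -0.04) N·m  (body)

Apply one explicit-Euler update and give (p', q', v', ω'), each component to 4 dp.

p' = p + v·dt = (-0.7160, -0.2680, -1.2200)
v' = v + a·dt = (-0.4373, 0.8333, 2.0293)
ω×(Iω) gyroscopic = (-0.0540, -0.0600, 0.0540)
angular accel α = (0.6750, 1.2000, -0.5875)
new body rate ω' = (-0.4730, -0.8520, -1.5235)
2q̇ = q⊗(0,ω) = (-0.4284824, 1.6561361, 0.6122083, 0.0939023)
q' = normalize(q + ½dt·q⊗(0,ω)) = (-0.4674, 0.2202, -0.8400, 0.1654)

p' = (-0.7160, -0.2680, -1.2200)
q' = (-0.4674, 0.2202, -0.8400, 0.1654)
v' = (-0.4373, 0.8333, 2.0293)
ω' = (-0.4730, -0.8520, -1.5235)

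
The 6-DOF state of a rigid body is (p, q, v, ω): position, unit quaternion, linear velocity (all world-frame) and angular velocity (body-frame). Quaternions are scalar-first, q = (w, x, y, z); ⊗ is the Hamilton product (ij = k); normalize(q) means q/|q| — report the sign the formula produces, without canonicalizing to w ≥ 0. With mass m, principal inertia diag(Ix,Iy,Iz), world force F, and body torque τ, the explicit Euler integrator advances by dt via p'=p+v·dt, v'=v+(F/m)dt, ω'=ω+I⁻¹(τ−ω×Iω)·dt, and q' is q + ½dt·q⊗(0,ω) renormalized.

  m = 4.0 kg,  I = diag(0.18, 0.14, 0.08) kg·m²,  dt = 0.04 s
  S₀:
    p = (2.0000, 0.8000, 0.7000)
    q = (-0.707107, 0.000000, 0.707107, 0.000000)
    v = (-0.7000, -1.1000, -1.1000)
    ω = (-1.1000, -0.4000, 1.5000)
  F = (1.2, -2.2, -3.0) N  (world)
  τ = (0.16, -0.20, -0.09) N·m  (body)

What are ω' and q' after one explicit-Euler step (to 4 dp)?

ω' = (-1.0724, -0.4100, 1.4638)
q' = (-0.7009, 0.0367, 0.7122, -0.0057)

angular accel α = (0.6889, -0.2500, -0.9050)
ω' = ω + α·dt = (-1.0724, -0.4100, 1.4638)
q⊗(0,ω) = (0.2828428, 1.8384782, 0.2828428, -0.2828428)
q' = normalize(q + ½dt·q⊗(0,ω)) = (-0.7009, 0.0367, 0.7122, -0.0057)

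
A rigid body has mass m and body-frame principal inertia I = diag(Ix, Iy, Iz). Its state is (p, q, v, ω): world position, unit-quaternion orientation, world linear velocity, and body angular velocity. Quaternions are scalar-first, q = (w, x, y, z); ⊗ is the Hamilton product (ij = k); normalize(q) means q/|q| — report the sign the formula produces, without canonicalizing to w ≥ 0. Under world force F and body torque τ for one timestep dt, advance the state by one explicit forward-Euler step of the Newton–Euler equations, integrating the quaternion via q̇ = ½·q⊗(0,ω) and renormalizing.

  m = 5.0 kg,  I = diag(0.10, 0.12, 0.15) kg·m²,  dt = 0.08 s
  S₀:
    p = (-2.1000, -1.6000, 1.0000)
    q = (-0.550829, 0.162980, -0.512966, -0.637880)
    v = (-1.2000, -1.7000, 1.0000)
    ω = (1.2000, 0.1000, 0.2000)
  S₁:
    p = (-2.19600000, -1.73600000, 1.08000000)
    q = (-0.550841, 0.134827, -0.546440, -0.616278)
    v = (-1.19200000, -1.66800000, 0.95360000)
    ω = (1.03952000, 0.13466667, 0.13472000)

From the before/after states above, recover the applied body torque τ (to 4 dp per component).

rate change Δω = (-0.16048000, 0.03466667, -0.06528000)
gyro term ω₀×Iω₀ = (0.0006, -0.0120, 0.0024)
applied torque τ = (-0.2000, 0.0400, -0.1200)

τ = (-0.2000, 0.0400, -0.1200)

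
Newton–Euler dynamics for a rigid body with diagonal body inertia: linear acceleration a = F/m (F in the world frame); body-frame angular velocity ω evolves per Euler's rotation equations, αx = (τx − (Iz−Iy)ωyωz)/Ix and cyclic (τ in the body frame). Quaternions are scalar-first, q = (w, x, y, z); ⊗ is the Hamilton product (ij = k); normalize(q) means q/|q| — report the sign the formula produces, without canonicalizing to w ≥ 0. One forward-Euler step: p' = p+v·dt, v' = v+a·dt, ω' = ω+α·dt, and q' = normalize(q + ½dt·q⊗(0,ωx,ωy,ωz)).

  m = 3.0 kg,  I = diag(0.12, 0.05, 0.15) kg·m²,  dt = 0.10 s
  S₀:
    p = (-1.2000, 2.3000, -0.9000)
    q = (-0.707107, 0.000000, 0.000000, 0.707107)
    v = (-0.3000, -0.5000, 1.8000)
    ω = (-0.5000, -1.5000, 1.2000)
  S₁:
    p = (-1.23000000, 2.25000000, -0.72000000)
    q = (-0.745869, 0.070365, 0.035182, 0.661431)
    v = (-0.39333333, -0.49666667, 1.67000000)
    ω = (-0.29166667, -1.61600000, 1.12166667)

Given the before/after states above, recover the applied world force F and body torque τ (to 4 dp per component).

rate change Δω = (0.20833333, -0.11600000, -0.07833333)
τ = I·(Δω/dt) + ω₀×(Iω₀) = (0.0700, -0.0400, -0.1700)
v₁ − v₀ = (-0.09333333, 0.00333333, -0.13000000)
F = m·Δv/dt = (-2.8000, 0.1000, -3.9000)

F = (-2.8000, 0.1000, -3.9000)
τ = (0.0700, -0.0400, -0.1700)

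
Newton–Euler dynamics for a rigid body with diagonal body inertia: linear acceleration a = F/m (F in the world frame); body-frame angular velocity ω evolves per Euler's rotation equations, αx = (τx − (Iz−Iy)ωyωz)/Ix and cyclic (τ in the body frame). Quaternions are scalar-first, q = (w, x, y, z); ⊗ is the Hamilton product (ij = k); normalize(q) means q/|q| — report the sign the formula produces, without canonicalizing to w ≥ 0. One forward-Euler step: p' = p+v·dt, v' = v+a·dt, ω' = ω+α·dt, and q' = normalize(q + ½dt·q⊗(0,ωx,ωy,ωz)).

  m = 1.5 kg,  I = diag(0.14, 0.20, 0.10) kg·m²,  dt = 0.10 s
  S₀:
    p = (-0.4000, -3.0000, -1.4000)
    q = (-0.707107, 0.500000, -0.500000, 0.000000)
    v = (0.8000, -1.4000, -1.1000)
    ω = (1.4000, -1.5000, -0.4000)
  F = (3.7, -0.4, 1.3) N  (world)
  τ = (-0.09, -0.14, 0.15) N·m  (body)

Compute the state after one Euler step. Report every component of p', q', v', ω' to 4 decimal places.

p' = (-0.3200, -3.1400, -1.5100)
q' = (-0.7754, 0.4580, -0.4346, 0.0116)
v' = (1.0467, -1.4267, -1.0133)
ω' = (1.3786, -1.5588, -0.1240)

precession coupling ω×(Iω) = (-0.0600, -0.0224, -0.1260)
α = I⁻¹(τ − ω×Iω) = (-0.2143, -0.5880, 2.7600)
new body rate ω' = (1.3786, -1.5588, -0.1240)
2q̇ = q⊗(0,ω) = (-1.4500000, -0.7899498, 1.2606605, 0.2328428)
q' = normalize(q + ½dt·q⊗(0,ω)) = (-0.7754, 0.4580, -0.4346, 0.0116)
p + v·dt = (-0.3200, -3.1400, -1.5100)
v' = v + a·dt = (1.0467, -1.4267, -1.0133)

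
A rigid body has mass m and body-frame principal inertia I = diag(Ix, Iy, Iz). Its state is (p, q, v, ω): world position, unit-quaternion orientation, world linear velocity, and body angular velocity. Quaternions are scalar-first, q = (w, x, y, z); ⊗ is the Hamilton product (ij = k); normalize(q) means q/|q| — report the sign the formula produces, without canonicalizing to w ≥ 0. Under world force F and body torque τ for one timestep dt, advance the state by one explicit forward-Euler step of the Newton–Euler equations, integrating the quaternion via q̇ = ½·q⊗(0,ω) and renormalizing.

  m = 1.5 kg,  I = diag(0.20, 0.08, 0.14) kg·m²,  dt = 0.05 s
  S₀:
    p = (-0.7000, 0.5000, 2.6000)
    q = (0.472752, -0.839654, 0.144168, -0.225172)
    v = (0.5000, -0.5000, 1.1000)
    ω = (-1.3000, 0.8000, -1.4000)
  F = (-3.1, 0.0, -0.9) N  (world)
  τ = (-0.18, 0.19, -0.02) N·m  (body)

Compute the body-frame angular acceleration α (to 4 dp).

α = (-0.5640, 1.0100, -1.0343)

precession coupling ω×(Iω) = (-0.0672, 0.1092, 0.1248)
α = I⁻¹(τ − ω×Iω) = (-0.5640, 1.0100, -1.0343)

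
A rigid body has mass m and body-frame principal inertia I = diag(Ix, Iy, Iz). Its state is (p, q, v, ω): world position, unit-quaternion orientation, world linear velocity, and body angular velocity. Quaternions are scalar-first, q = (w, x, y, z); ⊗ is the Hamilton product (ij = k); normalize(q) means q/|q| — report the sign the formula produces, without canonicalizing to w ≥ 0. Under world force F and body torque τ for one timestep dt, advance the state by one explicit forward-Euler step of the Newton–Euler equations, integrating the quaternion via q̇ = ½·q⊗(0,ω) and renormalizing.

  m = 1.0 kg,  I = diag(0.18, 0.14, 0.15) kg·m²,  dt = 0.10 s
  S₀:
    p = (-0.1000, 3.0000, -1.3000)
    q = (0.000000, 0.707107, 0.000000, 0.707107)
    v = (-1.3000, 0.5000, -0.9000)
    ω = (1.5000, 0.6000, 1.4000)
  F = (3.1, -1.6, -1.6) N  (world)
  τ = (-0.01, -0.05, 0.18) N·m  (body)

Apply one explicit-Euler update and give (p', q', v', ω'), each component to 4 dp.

gyro term ω×Iω = (0.0084, 0.0630, -0.0360)
α = I⁻¹(τ − ω×Iω) = (-0.1022, -0.8071, 1.4400)
ω + α·dt = (1.4898, 0.5193, 1.5440)
q⊗(0,ω) = (-2.0506103, -0.4242642, 0.0707107, 0.4242642)
updated quaternion q' = (-0.1019, 0.6820, 0.0035, 0.7242)
p + v·dt = (-0.2300, 3.0500, -1.3900)
v' = v + a·dt = (-0.9900, 0.3400, -1.0600)

p' = (-0.2300, 3.0500, -1.3900)
q' = (-0.1019, 0.6820, 0.0035, 0.7242)
v' = (-0.9900, 0.3400, -1.0600)
ω' = (1.4898, 0.5193, 1.5440)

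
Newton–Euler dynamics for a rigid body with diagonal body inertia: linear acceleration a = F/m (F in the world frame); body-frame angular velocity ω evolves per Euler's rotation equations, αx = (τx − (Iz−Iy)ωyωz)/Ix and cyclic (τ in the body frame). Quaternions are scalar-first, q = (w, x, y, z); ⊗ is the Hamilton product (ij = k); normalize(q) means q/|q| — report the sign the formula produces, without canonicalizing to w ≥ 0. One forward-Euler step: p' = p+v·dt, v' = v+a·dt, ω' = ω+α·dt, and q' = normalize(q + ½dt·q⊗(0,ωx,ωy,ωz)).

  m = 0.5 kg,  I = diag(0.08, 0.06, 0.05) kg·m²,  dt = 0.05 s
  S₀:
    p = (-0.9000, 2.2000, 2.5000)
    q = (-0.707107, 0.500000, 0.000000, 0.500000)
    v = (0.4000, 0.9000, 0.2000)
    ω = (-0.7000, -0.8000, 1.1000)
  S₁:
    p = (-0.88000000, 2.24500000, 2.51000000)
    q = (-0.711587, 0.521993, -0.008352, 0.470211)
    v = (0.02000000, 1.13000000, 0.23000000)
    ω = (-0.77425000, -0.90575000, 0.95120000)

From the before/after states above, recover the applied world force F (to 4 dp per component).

Δv = v₁−v₀ = (-0.38000000, 0.23000000, 0.03000000)
applied force F = (-3.8000, 2.3000, 0.3000)

F = (-3.8000, 2.3000, 0.3000)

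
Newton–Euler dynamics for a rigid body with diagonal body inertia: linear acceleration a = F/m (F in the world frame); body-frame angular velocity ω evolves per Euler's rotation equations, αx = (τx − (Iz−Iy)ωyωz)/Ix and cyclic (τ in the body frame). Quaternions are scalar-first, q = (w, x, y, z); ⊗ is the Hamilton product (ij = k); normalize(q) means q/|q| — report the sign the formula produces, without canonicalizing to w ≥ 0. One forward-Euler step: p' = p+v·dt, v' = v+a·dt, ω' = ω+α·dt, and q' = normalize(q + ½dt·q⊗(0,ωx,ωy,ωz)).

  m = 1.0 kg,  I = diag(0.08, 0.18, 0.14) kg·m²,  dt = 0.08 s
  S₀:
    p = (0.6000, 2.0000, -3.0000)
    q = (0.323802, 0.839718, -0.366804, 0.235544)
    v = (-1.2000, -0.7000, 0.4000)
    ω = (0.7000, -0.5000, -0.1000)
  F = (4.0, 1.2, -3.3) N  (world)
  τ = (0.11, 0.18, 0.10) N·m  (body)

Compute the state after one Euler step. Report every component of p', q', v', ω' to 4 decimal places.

p' = (0.5040, 1.9440, -2.9680)
q' = (0.2937, 0.8544, -0.3631, 0.2276)
v' = (-0.8800, -0.6040, 0.1360)
ω' = (0.8120, -0.4219, -0.0229)

gyro term ω×Iω = (-0.0020, 0.0042, -0.0350)
α = I⁻¹(τ − ω×Iω) = (1.4000, 0.9767, 0.9643)
ω + α·dt = (0.8120, -0.4219, -0.0229)
q⊗(0,ω) = (-0.7476502, 0.3811138, 0.0869516, -0.1954764)
q + ½dt·q⊗(0,ω), renormalized = (0.2937, 0.8544, -0.3631, 0.2276)
a = F/m = (4.0000, 1.2000, -3.3000)
new position p' = (0.5040, 1.9440, -2.9680)
new velocity v' = (-0.8800, -0.6040, 0.1360)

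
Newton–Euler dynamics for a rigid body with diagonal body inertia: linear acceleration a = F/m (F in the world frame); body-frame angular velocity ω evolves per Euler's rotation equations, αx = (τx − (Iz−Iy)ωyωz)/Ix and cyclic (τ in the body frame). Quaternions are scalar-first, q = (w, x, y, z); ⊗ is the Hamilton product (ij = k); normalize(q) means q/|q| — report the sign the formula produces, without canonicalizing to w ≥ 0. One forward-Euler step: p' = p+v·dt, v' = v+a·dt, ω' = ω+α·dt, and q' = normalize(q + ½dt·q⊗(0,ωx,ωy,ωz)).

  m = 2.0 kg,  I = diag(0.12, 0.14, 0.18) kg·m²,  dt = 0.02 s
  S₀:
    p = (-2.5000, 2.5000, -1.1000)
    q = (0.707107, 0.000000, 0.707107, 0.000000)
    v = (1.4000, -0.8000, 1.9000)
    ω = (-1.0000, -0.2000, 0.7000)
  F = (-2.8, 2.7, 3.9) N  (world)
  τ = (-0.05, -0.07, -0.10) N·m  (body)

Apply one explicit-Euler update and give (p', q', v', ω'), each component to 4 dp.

ω×(Iω) gyroscopic = (-0.0056, 0.0420, 0.0040)
α = I⁻¹(τ − ω×Iω) = (-0.3700, -0.8000, -0.5778)
ω + α·dt = (-1.0074, -0.2160, 0.6884)
q⊗(0,ω) = (0.1414214, -0.2121321, -0.1414214, 1.2020819)
q' = normalize(q + ½dt·q⊗(0,ω)) = (0.7085, -0.0021, 0.7056, 0.0120)
linear accel F/m = (-1.4000, 1.3500, 1.9500)
p + v·dt = (-2.4720, 2.4840, -1.0620)
v + (F/m)dt = (1.3720, -0.7730, 1.9390)

p' = (-2.4720, 2.4840, -1.0620)
q' = (0.7085, -0.0021, 0.7056, 0.0120)
v' = (1.3720, -0.7730, 1.9390)
ω' = (-1.0074, -0.2160, 0.6884)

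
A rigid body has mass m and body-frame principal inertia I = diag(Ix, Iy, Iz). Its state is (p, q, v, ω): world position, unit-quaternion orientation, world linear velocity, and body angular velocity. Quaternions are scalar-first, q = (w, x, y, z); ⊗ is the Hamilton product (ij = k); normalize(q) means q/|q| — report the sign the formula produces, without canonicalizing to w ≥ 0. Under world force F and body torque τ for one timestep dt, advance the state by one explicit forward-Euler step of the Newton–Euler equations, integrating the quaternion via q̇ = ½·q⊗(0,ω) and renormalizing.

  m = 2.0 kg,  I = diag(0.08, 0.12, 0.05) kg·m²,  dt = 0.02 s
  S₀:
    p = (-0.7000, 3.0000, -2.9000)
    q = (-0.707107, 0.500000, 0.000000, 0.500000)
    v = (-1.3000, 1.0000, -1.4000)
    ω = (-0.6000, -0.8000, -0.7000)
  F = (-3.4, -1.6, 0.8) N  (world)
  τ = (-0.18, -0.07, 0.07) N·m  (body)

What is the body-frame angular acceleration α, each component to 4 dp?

precession coupling ω×(Iω) = (-0.0392, 0.0126, 0.0192)
angular accel α = (-1.7600, -0.6883, 1.0160)

α = (-1.7600, -0.6883, 1.0160)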